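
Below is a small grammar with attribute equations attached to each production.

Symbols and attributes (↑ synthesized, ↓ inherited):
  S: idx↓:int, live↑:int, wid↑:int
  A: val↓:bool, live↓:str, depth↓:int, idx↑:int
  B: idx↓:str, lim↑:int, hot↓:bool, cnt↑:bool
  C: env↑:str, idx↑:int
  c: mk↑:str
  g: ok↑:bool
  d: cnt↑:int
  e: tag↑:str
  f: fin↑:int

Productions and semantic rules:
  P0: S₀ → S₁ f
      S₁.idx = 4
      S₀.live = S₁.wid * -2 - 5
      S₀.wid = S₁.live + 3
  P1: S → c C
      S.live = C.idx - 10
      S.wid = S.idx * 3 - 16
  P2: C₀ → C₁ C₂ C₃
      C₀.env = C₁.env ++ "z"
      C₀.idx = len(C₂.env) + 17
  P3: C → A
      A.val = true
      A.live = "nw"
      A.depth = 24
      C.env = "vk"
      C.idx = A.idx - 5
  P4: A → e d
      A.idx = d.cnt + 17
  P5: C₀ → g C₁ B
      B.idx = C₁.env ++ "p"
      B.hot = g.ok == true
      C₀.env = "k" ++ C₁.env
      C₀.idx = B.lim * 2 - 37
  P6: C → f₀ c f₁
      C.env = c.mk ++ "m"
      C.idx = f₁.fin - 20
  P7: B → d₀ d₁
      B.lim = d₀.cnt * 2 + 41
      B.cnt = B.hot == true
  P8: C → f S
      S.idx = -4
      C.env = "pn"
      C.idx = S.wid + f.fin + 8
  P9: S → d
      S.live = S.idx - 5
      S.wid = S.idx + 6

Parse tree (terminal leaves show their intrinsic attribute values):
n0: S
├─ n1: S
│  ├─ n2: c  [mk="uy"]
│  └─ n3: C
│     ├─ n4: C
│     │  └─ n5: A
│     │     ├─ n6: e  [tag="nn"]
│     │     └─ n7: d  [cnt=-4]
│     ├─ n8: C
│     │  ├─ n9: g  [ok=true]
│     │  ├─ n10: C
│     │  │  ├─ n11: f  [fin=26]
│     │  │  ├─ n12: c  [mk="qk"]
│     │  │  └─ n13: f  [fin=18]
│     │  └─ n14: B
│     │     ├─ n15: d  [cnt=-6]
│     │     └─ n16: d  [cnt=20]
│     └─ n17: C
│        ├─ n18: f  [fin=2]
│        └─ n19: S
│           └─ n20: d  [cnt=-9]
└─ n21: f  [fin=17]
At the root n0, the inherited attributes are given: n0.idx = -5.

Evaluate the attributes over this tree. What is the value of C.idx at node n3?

21

1. n0.idx = -5  [given at root]
2. n1.idx = 4  [4]
3. n2.mk = "uy"  [terminal]
4. n5.val = true  [true]
5. n5.live = "nw"  ["nw"]
6. n5.depth = 24  [24]
7. n6.tag = "nn"  [terminal]
8. n7.cnt = -4  [terminal]
9. n5.idx = 13  [d.cnt + 17]
10. n4.env = "vk"  ["vk"]
11. n4.idx = 8  [A.idx - 5]
12. n9.ok = true  [terminal]
13. n11.fin = 26  [terminal]
14. n12.mk = "qk"  [terminal]
15. n13.fin = 18  [terminal]
16. n10.env = "qkm"  [c.mk ++ "m"]
17. n10.idx = -2  [f₁.fin - 20]
18. n14.idx = "qkmp"  [C₁.env ++ "p"]
19. n14.hot = true  [g.ok == true]
20. n15.cnt = -6  [terminal]
21. n16.cnt = 20  [terminal]
22. n14.lim = 29  [d₀.cnt * 2 + 41]
23. n14.cnt = true  [B.hot == true]
24. n8.env = "kqkm"  ["k" ++ C₁.env]
25. n8.idx = 21  [B.lim * 2 - 37]
26. n18.fin = 2  [terminal]
27. n19.idx = -4  [-4]
28. n20.cnt = -9  [terminal]
29. n19.live = -9  [S.idx - 5]
30. n19.wid = 2  [S.idx + 6]
31. n17.env = "pn"  ["pn"]
32. n17.idx = 12  [S.wid + f.fin + 8]
33. n3.env = "vkz"  [C₁.env ++ "z"]
34. n3.idx = 21  [len(C₂.env) + 17]
35. n1.live = 11  [C.idx - 10]
36. n1.wid = -4  [S.idx * 3 - 16]
37. n21.fin = 17  [terminal]
38. n0.live = 3  [S₁.wid * -2 - 5]
39. n0.wid = 14  [S₁.live + 3]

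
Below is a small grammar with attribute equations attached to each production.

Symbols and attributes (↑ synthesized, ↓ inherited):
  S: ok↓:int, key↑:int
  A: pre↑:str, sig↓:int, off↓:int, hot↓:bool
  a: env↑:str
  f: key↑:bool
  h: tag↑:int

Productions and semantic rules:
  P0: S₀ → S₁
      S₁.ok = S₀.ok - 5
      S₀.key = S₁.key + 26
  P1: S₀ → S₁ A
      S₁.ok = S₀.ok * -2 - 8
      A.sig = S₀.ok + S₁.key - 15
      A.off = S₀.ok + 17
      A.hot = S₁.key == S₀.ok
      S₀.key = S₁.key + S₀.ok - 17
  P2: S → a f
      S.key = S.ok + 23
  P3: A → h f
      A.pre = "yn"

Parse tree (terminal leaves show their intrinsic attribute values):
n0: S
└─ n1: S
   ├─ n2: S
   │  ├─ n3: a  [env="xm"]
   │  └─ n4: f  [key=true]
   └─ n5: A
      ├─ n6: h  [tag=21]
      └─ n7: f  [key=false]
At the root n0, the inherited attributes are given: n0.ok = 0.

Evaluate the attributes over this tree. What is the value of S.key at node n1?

1. n0.ok = 0  [given at root]
2. n1.ok = -5  [S₀.ok - 5]
3. n2.ok = 2  [S₀.ok * -2 - 8]
4. n3.env = "xm"  [terminal]
5. n4.key = true  [terminal]
6. n2.key = 25  [S.ok + 23]
7. n5.sig = 5  [S₀.ok + S₁.key - 15]
8. n5.off = 12  [S₀.ok + 17]
9. n5.hot = false  [S₁.key == S₀.ok]
10. n6.tag = 21  [terminal]
11. n7.key = false  [terminal]
12. n5.pre = "yn"  ["yn"]
13. n1.key = 3  [S₁.key + S₀.ok - 17]
14. n0.key = 29  [S₁.key + 26]

3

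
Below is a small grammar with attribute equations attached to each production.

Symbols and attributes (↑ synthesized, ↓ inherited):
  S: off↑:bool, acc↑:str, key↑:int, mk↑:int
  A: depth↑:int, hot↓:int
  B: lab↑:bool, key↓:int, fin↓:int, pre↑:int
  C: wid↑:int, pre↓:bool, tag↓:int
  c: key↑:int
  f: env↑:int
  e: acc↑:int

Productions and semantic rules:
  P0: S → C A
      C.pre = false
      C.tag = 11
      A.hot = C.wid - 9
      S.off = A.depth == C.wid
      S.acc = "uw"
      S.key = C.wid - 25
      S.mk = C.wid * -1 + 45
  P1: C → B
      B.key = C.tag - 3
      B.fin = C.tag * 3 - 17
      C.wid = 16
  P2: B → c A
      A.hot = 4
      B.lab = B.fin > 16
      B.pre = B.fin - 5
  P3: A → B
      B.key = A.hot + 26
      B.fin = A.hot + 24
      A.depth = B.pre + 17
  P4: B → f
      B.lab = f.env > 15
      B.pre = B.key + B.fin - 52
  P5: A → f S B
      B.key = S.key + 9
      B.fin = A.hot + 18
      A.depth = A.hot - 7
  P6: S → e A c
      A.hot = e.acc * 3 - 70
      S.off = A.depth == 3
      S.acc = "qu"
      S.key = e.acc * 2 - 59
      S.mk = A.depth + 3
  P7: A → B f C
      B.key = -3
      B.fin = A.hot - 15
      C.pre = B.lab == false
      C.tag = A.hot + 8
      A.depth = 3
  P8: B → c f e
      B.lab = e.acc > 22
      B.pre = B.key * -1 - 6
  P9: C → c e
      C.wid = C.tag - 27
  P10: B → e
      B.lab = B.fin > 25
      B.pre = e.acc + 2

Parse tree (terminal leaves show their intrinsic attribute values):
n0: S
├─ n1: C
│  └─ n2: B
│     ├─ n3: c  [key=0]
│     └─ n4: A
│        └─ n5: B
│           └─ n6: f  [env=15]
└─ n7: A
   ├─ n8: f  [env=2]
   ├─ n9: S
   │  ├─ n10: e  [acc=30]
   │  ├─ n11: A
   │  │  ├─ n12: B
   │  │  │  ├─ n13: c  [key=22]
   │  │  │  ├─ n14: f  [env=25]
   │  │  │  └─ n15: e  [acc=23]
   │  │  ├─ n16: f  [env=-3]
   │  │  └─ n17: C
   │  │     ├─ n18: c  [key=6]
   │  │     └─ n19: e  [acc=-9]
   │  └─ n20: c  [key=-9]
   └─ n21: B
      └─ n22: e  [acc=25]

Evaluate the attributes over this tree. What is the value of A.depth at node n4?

1. n1.pre = false  [false]
2. n1.tag = 11  [11]
3. n2.key = 8  [C.tag - 3]
4. n2.fin = 16  [C.tag * 3 - 17]
5. n3.key = 0  [terminal]
6. n4.hot = 4  [4]
7. n5.key = 30  [A.hot + 26]
8. n5.fin = 28  [A.hot + 24]
9. n6.env = 15  [terminal]
10. n5.lab = false  [f.env > 15]
11. n5.pre = 6  [B.key + B.fin - 52]
12. n4.depth = 23  [B.pre + 17]
13. n2.lab = false  [B.fin > 16]
14. n2.pre = 11  [B.fin - 5]
15. n1.wid = 16  [16]
16. n7.hot = 7  [C.wid - 9]
17. n8.env = 2  [terminal]
18. n10.acc = 30  [terminal]
19. n11.hot = 20  [e.acc * 3 - 70]
20. n12.key = -3  [-3]
21. n12.fin = 5  [A.hot - 15]
22. n13.key = 22  [terminal]
23. n14.env = 25  [terminal]
24. n15.acc = 23  [terminal]
25. n12.lab = true  [e.acc > 22]
26. n12.pre = -3  [B.key * -1 - 6]
27. n16.env = -3  [terminal]
28. n17.pre = false  [B.lab == false]
29. n17.tag = 28  [A.hot + 8]
30. n18.key = 6  [terminal]
31. n19.acc = -9  [terminal]
32. n17.wid = 1  [C.tag - 27]
33. n11.depth = 3  [3]
34. n20.key = -9  [terminal]
35. n9.off = true  [A.depth == 3]
36. n9.acc = "qu"  ["qu"]
37. n9.key = 1  [e.acc * 2 - 59]
38. n9.mk = 6  [A.depth + 3]
39. n21.key = 10  [S.key + 9]
40. n21.fin = 25  [A.hot + 18]
41. n22.acc = 25  [terminal]
42. n21.lab = false  [B.fin > 25]
43. n21.pre = 27  [e.acc + 2]
44. n7.depth = 0  [A.hot - 7]
45. n0.off = false  [A.depth == C.wid]
46. n0.acc = "uw"  ["uw"]
47. n0.key = -9  [C.wid - 25]
48. n0.mk = 29  [C.wid * -1 + 45]

23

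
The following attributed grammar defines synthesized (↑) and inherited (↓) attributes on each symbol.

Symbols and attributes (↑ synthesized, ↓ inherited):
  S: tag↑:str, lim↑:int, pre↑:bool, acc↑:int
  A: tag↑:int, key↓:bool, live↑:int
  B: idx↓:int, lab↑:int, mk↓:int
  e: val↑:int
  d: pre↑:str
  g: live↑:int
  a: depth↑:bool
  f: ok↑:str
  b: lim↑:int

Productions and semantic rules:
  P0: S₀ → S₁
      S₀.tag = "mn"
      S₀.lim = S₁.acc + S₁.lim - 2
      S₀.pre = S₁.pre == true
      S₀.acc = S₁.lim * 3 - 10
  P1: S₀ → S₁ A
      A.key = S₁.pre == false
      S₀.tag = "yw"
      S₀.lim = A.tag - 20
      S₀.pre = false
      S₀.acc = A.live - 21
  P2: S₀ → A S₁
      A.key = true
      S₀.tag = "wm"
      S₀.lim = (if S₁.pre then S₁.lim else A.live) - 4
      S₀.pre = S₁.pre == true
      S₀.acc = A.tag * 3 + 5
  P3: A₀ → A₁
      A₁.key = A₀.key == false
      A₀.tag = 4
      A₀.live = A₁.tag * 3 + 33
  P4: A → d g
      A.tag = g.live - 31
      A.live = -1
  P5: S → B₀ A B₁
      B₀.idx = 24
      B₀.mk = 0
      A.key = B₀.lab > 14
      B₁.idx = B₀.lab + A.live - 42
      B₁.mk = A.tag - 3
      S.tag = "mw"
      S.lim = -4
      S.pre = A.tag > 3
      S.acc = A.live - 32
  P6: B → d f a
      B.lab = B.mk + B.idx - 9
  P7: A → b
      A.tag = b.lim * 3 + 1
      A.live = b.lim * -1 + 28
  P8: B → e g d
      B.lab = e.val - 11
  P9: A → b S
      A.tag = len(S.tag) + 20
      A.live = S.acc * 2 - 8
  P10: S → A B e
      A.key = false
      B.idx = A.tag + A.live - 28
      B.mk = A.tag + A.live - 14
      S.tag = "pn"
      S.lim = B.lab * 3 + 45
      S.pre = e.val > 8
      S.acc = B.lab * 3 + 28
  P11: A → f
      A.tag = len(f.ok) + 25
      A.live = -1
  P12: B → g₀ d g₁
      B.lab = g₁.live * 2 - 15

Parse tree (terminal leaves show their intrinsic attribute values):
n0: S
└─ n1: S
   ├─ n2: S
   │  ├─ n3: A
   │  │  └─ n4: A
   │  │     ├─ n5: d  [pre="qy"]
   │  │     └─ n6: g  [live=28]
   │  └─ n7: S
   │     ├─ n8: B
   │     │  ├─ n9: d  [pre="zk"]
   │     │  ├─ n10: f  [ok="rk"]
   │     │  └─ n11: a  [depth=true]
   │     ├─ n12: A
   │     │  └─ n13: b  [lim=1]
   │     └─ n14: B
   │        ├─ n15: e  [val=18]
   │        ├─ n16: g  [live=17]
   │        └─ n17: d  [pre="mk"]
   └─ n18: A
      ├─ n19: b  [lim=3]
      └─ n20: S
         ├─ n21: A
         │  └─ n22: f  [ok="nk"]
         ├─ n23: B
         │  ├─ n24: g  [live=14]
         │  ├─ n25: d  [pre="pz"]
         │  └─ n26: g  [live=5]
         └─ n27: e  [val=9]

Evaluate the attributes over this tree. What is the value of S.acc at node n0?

-4

1. n3.key = true  [true]
2. n4.key = false  [A₀.key == false]
3. n5.pre = "qy"  [terminal]
4. n6.live = 28  [terminal]
5. n4.tag = -3  [g.live - 31]
6. n4.live = -1  [-1]
7. n3.tag = 4  [4]
8. n3.live = 24  [A₁.tag * 3 + 33]
9. n8.idx = 24  [24]
10. n8.mk = 0  [0]
11. n9.pre = "zk"  [terminal]
12. n10.ok = "rk"  [terminal]
13. n11.depth = true  [terminal]
14. n8.lab = 15  [B.mk + B.idx - 9]
15. n12.key = true  [B₀.lab > 14]
16. n13.lim = 1  [terminal]
17. n12.tag = 4  [b.lim * 3 + 1]
18. n12.live = 27  [b.lim * -1 + 28]
19. n14.idx = 0  [B₀.lab + A.live - 42]
20. n14.mk = 1  [A.tag - 3]
21. n15.val = 18  [terminal]
22. n16.live = 17  [terminal]
23. n17.pre = "mk"  [terminal]
24. n14.lab = 7  [e.val - 11]
25. n7.tag = "mw"  ["mw"]
26. n7.lim = -4  [-4]
27. n7.pre = true  [A.tag > 3]
28. n7.acc = -5  [A.live - 32]
29. n2.tag = "wm"  ["wm"]
30. n2.lim = -8  [(if S₁.pre then S₁.lim else A.live) - 4]
31. n2.pre = true  [S₁.pre == true]
32. n2.acc = 17  [A.tag * 3 + 5]
33. n18.key = false  [S₁.pre == false]
34. n19.lim = 3  [terminal]
35. n21.key = false  [false]
36. n22.ok = "nk"  [terminal]
37. n21.tag = 27  [len(f.ok) + 25]
38. n21.live = -1  [-1]
39. n23.idx = -2  [A.tag + A.live - 28]
40. n23.mk = 12  [A.tag + A.live - 14]
41. n24.live = 14  [terminal]
42. n25.pre = "pz"  [terminal]
43. n26.live = 5  [terminal]
44. n23.lab = -5  [g₁.live * 2 - 15]
45. n27.val = 9  [terminal]
46. n20.tag = "pn"  ["pn"]
47. n20.lim = 30  [B.lab * 3 + 45]
48. n20.pre = true  [e.val > 8]
49. n20.acc = 13  [B.lab * 3 + 28]
50. n18.tag = 22  [len(S.tag) + 20]
51. n18.live = 18  [S.acc * 2 - 8]
52. n1.tag = "yw"  ["yw"]
53. n1.lim = 2  [A.tag - 20]
54. n1.pre = false  [false]
55. n1.acc = -3  [A.live - 21]
56. n0.tag = "mn"  ["mn"]
57. n0.lim = -3  [S₁.acc + S₁.lim - 2]
58. n0.pre = false  [S₁.pre == true]
59. n0.acc = -4  [S₁.lim * 3 - 10]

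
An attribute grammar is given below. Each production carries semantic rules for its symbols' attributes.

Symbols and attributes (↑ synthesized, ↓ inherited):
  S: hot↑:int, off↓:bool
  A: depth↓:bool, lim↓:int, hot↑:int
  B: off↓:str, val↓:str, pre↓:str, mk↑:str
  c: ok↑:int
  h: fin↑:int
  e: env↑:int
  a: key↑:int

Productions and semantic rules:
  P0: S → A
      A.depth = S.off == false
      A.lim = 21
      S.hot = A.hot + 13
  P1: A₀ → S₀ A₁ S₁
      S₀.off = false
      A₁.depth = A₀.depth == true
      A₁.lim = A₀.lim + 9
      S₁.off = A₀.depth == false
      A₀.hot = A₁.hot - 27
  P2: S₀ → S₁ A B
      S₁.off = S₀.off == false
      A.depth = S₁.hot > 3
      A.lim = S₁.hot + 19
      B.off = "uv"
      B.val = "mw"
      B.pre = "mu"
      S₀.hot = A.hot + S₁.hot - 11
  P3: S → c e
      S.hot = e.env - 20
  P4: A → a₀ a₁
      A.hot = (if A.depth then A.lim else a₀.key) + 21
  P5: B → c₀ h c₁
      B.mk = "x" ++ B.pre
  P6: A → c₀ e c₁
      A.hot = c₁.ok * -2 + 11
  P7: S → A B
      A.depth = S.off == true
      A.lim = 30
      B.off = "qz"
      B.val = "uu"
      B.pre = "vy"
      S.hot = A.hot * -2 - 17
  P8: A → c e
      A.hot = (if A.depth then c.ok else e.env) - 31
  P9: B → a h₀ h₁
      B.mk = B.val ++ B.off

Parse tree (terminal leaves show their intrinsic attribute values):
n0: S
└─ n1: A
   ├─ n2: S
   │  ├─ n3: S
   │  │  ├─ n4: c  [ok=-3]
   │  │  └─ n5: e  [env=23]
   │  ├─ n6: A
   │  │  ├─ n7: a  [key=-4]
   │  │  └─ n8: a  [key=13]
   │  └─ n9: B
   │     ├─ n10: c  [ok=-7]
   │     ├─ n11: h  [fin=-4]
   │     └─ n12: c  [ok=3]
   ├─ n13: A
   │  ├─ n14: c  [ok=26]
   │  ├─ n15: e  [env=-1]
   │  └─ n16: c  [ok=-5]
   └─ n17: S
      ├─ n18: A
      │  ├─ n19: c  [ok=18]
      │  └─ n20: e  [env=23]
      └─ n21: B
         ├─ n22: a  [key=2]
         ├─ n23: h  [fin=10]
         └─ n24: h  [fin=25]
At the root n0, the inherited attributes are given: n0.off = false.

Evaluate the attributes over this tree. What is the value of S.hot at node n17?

-1

1. n0.off = false  [given at root]
2. n1.depth = true  [S.off == false]
3. n1.lim = 21  [21]
4. n2.off = false  [false]
5. n3.off = true  [S₀.off == false]
6. n4.ok = -3  [terminal]
7. n5.env = 23  [terminal]
8. n3.hot = 3  [e.env - 20]
9. n6.depth = false  [S₁.hot > 3]
10. n6.lim = 22  [S₁.hot + 19]
11. n7.key = -4  [terminal]
12. n8.key = 13  [terminal]
13. n6.hot = 17  [(if A.depth then A.lim else a₀.key) + 21]
14. n9.off = "uv"  ["uv"]
15. n9.val = "mw"  ["mw"]
16. n9.pre = "mu"  ["mu"]
17. n10.ok = -7  [terminal]
18. n11.fin = -4  [terminal]
19. n12.ok = 3  [terminal]
20. n9.mk = "xmu"  ["x" ++ B.pre]
21. n2.hot = 9  [A.hot + S₁.hot - 11]
22. n13.depth = true  [A₀.depth == true]
23. n13.lim = 30  [A₀.lim + 9]
24. n14.ok = 26  [terminal]
25. n15.env = -1  [terminal]
26. n16.ok = -5  [terminal]
27. n13.hot = 21  [c₁.ok * -2 + 11]
28. n17.off = false  [A₀.depth == false]
29. n18.depth = false  [S.off == true]
30. n18.lim = 30  [30]
31. n19.ok = 18  [terminal]
32. n20.env = 23  [terminal]
33. n18.hot = -8  [(if A.depth then c.ok else e.env) - 31]
34. n21.off = "qz"  ["qz"]
35. n21.val = "uu"  ["uu"]
36. n21.pre = "vy"  ["vy"]
37. n22.key = 2  [terminal]
38. n23.fin = 10  [terminal]
39. n24.fin = 25  [terminal]
40. n21.mk = "uuqz"  [B.val ++ B.off]
41. n17.hot = -1  [A.hot * -2 - 17]
42. n1.hot = -6  [A₁.hot - 27]
43. n0.hot = 7  [A.hot + 13]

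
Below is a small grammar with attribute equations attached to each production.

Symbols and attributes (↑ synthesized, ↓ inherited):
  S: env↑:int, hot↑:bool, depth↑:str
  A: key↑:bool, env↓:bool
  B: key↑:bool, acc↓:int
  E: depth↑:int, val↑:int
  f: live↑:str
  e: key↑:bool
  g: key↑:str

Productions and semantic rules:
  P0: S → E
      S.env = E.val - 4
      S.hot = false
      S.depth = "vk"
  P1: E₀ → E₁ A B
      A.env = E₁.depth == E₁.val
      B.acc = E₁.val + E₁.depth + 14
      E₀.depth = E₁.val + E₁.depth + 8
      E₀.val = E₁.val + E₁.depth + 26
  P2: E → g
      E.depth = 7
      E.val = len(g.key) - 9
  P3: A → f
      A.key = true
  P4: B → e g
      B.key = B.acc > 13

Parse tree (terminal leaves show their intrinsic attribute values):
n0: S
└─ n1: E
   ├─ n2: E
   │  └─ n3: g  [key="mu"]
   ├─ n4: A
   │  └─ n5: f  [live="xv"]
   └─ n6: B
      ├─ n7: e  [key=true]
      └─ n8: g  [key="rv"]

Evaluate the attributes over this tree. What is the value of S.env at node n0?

22

1. n3.key = "mu"  [terminal]
2. n2.depth = 7  [7]
3. n2.val = -7  [len(g.key) - 9]
4. n4.env = false  [E₁.depth == E₁.val]
5. n5.live = "xv"  [terminal]
6. n4.key = true  [true]
7. n6.acc = 14  [E₁.val + E₁.depth + 14]
8. n7.key = true  [terminal]
9. n8.key = "rv"  [terminal]
10. n6.key = true  [B.acc > 13]
11. n1.depth = 8  [E₁.val + E₁.depth + 8]
12. n1.val = 26  [E₁.val + E₁.depth + 26]
13. n0.env = 22  [E.val - 4]
14. n0.hot = false  [false]
15. n0.depth = "vk"  ["vk"]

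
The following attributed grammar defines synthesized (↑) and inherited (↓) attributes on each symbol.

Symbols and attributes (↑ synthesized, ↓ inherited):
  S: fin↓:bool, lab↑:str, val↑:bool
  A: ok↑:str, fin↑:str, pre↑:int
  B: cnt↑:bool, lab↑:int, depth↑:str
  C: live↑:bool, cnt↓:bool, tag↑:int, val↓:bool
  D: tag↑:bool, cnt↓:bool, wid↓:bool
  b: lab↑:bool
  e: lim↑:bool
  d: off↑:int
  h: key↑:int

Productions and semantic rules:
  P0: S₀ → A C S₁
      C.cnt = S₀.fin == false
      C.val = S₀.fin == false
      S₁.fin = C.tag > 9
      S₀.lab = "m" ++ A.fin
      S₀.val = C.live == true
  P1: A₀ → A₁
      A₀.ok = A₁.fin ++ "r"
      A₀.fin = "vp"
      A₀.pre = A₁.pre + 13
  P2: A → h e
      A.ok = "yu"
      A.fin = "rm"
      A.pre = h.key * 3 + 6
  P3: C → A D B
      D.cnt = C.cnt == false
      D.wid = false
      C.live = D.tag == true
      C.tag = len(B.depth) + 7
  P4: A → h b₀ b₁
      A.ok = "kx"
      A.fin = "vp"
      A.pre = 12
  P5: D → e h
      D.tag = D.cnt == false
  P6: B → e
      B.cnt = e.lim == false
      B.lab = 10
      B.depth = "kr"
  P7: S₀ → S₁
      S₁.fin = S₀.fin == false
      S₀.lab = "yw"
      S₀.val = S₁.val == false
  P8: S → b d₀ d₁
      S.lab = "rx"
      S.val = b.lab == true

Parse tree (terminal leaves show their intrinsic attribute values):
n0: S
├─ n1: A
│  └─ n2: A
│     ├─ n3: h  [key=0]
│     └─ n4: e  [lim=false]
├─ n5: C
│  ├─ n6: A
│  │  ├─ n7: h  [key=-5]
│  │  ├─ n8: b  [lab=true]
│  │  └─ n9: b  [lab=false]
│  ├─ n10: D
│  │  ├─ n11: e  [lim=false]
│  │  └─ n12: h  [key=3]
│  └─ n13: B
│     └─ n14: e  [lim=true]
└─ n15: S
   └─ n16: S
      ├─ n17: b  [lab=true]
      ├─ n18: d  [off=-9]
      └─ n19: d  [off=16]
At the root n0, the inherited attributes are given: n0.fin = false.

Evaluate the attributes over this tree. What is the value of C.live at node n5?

1. n0.fin = false  [given at root]
2. n3.key = 0  [terminal]
3. n4.lim = false  [terminal]
4. n2.ok = "yu"  ["yu"]
5. n2.fin = "rm"  ["rm"]
6. n2.pre = 6  [h.key * 3 + 6]
7. n1.ok = "rmr"  [A₁.fin ++ "r"]
8. n1.fin = "vp"  ["vp"]
9. n1.pre = 19  [A₁.pre + 13]
10. n5.cnt = true  [S₀.fin == false]
11. n5.val = true  [S₀.fin == false]
12. n7.key = -5  [terminal]
13. n8.lab = true  [terminal]
14. n9.lab = false  [terminal]
15. n6.ok = "kx"  ["kx"]
16. n6.fin = "vp"  ["vp"]
17. n6.pre = 12  [12]
18. n10.cnt = false  [C.cnt == false]
19. n10.wid = false  [false]
20. n11.lim = false  [terminal]
21. n12.key = 3  [terminal]
22. n10.tag = true  [D.cnt == false]
23. n14.lim = true  [terminal]
24. n13.cnt = false  [e.lim == false]
25. n13.lab = 10  [10]
26. n13.depth = "kr"  ["kr"]
27. n5.live = true  [D.tag == true]
28. n5.tag = 9  [len(B.depth) + 7]
29. n15.fin = false  [C.tag > 9]
30. n16.fin = true  [S₀.fin == false]
31. n17.lab = true  [terminal]
32. n18.off = -9  [terminal]
33. n19.off = 16  [terminal]
34. n16.lab = "rx"  ["rx"]
35. n16.val = true  [b.lab == true]
36. n15.lab = "yw"  ["yw"]
37. n15.val = false  [S₁.val == false]
38. n0.lab = "mvp"  ["m" ++ A.fin]
39. n0.val = true  [C.live == true]

true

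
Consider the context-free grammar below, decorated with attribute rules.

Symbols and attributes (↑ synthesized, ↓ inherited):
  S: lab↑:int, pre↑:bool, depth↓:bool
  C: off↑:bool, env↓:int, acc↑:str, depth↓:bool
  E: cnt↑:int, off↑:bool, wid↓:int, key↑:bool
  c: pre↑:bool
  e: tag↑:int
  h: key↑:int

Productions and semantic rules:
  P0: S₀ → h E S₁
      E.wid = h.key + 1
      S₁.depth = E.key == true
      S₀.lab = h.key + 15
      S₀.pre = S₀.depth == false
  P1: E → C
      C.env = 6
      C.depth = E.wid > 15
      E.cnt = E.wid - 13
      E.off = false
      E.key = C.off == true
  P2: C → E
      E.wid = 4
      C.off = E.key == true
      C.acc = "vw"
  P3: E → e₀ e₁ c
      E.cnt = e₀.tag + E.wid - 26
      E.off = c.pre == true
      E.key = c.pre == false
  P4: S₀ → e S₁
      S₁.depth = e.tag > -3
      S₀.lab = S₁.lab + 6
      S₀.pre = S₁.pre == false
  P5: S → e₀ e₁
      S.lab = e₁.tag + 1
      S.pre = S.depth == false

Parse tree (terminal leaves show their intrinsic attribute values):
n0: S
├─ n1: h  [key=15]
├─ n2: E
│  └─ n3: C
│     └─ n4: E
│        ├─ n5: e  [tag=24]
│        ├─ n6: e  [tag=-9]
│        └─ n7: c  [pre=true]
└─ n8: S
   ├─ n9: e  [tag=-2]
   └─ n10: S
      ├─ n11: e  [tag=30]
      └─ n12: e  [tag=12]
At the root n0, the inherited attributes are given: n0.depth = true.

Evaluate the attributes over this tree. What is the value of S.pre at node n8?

true

1. n0.depth = true  [given at root]
2. n1.key = 15  [terminal]
3. n2.wid = 16  [h.key + 1]
4. n3.env = 6  [6]
5. n3.depth = true  [E.wid > 15]
6. n4.wid = 4  [4]
7. n5.tag = 24  [terminal]
8. n6.tag = -9  [terminal]
9. n7.pre = true  [terminal]
10. n4.cnt = 2  [e₀.tag + E.wid - 26]
11. n4.off = true  [c.pre == true]
12. n4.key = false  [c.pre == false]
13. n3.off = false  [E.key == true]
14. n3.acc = "vw"  ["vw"]
15. n2.cnt = 3  [E.wid - 13]
16. n2.off = false  [false]
17. n2.key = false  [C.off == true]
18. n8.depth = false  [E.key == true]
19. n9.tag = -2  [terminal]
20. n10.depth = true  [e.tag > -3]
21. n11.tag = 30  [terminal]
22. n12.tag = 12  [terminal]
23. n10.lab = 13  [e₁.tag + 1]
24. n10.pre = false  [S.depth == false]
25. n8.lab = 19  [S₁.lab + 6]
26. n8.pre = true  [S₁.pre == false]
27. n0.lab = 30  [h.key + 15]
28. n0.pre = false  [S₀.depth == false]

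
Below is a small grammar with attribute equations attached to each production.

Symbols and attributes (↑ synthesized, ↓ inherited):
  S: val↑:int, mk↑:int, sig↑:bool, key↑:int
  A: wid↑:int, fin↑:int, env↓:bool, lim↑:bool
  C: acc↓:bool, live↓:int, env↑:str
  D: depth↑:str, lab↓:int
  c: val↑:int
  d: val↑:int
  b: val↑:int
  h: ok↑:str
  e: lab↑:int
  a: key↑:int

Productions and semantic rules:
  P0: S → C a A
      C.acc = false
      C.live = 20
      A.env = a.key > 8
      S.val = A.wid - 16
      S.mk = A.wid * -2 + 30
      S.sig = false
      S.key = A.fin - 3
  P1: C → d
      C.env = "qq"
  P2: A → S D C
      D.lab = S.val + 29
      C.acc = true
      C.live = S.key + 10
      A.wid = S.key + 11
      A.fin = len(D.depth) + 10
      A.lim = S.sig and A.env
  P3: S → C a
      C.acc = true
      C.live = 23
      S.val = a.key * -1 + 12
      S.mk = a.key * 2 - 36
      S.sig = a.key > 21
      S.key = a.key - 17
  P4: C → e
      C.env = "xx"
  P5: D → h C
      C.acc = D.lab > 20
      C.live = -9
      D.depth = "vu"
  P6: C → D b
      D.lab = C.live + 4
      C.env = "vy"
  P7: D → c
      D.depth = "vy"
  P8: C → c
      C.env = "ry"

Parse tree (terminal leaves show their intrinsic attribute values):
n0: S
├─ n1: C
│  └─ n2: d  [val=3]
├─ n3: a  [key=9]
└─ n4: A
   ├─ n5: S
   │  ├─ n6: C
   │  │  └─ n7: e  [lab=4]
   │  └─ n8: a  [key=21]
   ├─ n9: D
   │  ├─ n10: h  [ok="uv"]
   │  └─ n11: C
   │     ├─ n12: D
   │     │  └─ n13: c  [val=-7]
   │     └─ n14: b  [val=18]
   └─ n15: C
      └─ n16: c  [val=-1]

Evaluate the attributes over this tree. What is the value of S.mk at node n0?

1. n1.acc = false  [false]
2. n1.live = 20  [20]
3. n2.val = 3  [terminal]
4. n1.env = "qq"  ["qq"]
5. n3.key = 9  [terminal]
6. n4.env = true  [a.key > 8]
7. n6.acc = true  [true]
8. n6.live = 23  [23]
9. n7.lab = 4  [terminal]
10. n6.env = "xx"  ["xx"]
11. n8.key = 21  [terminal]
12. n5.val = -9  [a.key * -1 + 12]
13. n5.mk = 6  [a.key * 2 - 36]
14. n5.sig = false  [a.key > 21]
15. n5.key = 4  [a.key - 17]
16. n9.lab = 20  [S.val + 29]
17. n10.ok = "uv"  [terminal]
18. n11.acc = false  [D.lab > 20]
19. n11.live = -9  [-9]
20. n12.lab = -5  [C.live + 4]
21. n13.val = -7  [terminal]
22. n12.depth = "vy"  ["vy"]
23. n14.val = 18  [terminal]
24. n11.env = "vy"  ["vy"]
25. n9.depth = "vu"  ["vu"]
26. n15.acc = true  [true]
27. n15.live = 14  [S.key + 10]
28. n16.val = -1  [terminal]
29. n15.env = "ry"  ["ry"]
30. n4.wid = 15  [S.key + 11]
31. n4.fin = 12  [len(D.depth) + 10]
32. n4.lim = false  [S.sig and A.env]
33. n0.val = -1  [A.wid - 16]
34. n0.mk = 0  [A.wid * -2 + 30]
35. n0.sig = false  [false]
36. n0.key = 9  [A.fin - 3]

0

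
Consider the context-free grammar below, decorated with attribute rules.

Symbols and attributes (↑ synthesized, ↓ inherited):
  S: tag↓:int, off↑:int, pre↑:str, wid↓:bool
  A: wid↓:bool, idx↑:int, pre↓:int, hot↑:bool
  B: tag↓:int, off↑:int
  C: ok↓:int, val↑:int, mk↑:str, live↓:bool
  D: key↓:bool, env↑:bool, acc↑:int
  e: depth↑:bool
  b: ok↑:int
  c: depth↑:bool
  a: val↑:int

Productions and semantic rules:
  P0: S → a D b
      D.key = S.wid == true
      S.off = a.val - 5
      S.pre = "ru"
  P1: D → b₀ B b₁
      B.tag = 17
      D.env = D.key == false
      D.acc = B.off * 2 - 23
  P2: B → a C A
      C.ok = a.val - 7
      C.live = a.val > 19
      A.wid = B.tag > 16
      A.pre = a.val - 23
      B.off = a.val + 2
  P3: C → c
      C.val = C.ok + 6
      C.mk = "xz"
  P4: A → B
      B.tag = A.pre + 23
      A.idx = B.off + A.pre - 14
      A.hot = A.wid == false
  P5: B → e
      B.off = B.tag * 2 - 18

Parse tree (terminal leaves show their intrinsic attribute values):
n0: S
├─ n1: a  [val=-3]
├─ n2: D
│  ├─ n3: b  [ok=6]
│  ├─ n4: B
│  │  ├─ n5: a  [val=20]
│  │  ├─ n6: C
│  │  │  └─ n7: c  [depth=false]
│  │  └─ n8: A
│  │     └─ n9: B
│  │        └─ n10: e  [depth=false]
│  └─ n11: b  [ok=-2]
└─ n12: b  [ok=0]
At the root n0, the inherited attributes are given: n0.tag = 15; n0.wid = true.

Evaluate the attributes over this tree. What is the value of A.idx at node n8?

5

1. n0.tag = 15  [given at root]
2. n0.wid = true  [given at root]
3. n1.val = -3  [terminal]
4. n2.key = true  [S.wid == true]
5. n3.ok = 6  [terminal]
6. n4.tag = 17  [17]
7. n5.val = 20  [terminal]
8. n6.ok = 13  [a.val - 7]
9. n6.live = true  [a.val > 19]
10. n7.depth = false  [terminal]
11. n6.val = 19  [C.ok + 6]
12. n6.mk = "xz"  ["xz"]
13. n8.wid = true  [B.tag > 16]
14. n8.pre = -3  [a.val - 23]
15. n9.tag = 20  [A.pre + 23]
16. n10.depth = false  [terminal]
17. n9.off = 22  [B.tag * 2 - 18]
18. n8.idx = 5  [B.off + A.pre - 14]
19. n8.hot = false  [A.wid == false]
20. n4.off = 22  [a.val + 2]
21. n11.ok = -2  [terminal]
22. n2.env = false  [D.key == false]
23. n2.acc = 21  [B.off * 2 - 23]
24. n12.ok = 0  [terminal]
25. n0.off = -8  [a.val - 5]
26. n0.pre = "ru"  ["ru"]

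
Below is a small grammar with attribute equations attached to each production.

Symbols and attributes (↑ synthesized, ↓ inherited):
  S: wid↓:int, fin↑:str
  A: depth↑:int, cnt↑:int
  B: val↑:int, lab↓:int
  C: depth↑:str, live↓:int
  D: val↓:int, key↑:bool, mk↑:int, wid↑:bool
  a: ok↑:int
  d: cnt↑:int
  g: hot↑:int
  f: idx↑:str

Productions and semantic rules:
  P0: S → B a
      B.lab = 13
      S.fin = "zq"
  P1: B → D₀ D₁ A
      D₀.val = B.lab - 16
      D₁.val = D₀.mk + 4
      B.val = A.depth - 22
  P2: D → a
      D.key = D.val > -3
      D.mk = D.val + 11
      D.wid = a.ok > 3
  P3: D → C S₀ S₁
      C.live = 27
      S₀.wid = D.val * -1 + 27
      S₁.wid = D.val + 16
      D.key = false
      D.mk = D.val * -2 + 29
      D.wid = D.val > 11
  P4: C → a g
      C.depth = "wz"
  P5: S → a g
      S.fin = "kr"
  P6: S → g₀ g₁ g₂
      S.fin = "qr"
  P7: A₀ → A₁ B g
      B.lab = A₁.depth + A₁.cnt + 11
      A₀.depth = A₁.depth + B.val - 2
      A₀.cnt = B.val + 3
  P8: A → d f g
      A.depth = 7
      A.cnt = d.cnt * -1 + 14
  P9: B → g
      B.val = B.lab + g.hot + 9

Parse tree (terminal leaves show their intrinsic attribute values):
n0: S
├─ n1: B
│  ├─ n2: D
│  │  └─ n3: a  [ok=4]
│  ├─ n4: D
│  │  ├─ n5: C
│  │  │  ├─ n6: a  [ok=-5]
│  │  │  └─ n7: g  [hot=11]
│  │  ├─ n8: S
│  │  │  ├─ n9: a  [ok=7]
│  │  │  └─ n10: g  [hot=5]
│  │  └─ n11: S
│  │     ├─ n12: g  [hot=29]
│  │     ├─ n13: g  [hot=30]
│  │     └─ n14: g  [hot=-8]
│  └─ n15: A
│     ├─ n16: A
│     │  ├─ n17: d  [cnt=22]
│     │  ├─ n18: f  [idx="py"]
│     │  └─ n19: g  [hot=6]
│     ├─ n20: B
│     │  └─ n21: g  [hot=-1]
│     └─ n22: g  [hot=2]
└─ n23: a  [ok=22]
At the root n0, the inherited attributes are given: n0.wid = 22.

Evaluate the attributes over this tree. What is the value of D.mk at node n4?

5

1. n0.wid = 22  [given at root]
2. n1.lab = 13  [13]
3. n2.val = -3  [B.lab - 16]
4. n3.ok = 4  [terminal]
5. n2.key = false  [D.val > -3]
6. n2.mk = 8  [D.val + 11]
7. n2.wid = true  [a.ok > 3]
8. n4.val = 12  [D₀.mk + 4]
9. n5.live = 27  [27]
10. n6.ok = -5  [terminal]
11. n7.hot = 11  [terminal]
12. n5.depth = "wz"  ["wz"]
13. n8.wid = 15  [D.val * -1 + 27]
14. n9.ok = 7  [terminal]
15. n10.hot = 5  [terminal]
16. n8.fin = "kr"  ["kr"]
17. n11.wid = 28  [D.val + 16]
18. n12.hot = 29  [terminal]
19. n13.hot = 30  [terminal]
20. n14.hot = -8  [terminal]
21. n11.fin = "qr"  ["qr"]
22. n4.key = false  [false]
23. n4.mk = 5  [D.val * -2 + 29]
24. n4.wid = true  [D.val > 11]
25. n17.cnt = 22  [terminal]
26. n18.idx = "py"  [terminal]
27. n19.hot = 6  [terminal]
28. n16.depth = 7  [7]
29. n16.cnt = -8  [d.cnt * -1 + 14]
30. n20.lab = 10  [A₁.depth + A₁.cnt + 11]
31. n21.hot = -1  [terminal]
32. n20.val = 18  [B.lab + g.hot + 9]
33. n22.hot = 2  [terminal]
34. n15.depth = 23  [A₁.depth + B.val - 2]
35. n15.cnt = 21  [B.val + 3]
36. n1.val = 1  [A.depth - 22]
37. n23.ok = 22  [terminal]
38. n0.fin = "zq"  ["zq"]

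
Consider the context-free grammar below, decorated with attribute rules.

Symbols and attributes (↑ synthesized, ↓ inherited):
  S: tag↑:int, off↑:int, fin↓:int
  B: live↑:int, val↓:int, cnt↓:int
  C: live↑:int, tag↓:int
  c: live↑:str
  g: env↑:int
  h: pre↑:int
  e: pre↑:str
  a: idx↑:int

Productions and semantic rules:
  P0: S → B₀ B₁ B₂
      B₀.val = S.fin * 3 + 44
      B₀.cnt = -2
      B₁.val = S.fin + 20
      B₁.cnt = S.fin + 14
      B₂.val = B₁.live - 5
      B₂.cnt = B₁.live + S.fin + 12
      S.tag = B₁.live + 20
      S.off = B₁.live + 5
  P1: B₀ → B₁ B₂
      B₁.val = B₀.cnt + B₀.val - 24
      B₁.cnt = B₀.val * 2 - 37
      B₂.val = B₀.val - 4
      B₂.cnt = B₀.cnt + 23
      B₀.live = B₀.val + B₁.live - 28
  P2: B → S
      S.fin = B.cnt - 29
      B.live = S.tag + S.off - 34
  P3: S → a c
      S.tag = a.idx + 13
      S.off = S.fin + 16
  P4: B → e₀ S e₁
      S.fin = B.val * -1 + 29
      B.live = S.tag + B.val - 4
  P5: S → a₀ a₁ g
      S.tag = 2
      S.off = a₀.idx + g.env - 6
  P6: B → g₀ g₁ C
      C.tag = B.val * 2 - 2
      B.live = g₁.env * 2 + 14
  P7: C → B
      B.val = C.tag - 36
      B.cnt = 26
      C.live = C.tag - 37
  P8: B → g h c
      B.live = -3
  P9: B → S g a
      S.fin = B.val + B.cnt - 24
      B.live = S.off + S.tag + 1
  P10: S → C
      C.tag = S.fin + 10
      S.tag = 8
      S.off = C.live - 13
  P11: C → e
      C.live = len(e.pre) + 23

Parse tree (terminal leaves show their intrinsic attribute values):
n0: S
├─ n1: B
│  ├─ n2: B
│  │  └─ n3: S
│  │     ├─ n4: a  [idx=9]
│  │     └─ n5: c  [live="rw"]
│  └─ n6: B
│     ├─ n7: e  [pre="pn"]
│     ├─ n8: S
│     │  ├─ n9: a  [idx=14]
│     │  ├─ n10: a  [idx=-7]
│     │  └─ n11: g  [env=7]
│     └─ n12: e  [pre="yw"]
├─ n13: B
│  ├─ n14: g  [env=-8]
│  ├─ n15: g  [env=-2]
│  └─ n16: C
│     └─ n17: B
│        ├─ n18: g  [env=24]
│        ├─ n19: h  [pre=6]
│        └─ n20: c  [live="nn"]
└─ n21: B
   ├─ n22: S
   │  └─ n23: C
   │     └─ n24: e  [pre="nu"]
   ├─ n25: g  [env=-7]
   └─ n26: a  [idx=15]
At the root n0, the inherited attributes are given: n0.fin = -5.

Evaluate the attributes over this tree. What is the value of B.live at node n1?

1. n0.fin = -5  [given at root]
2. n1.val = 29  [S.fin * 3 + 44]
3. n1.cnt = -2  [-2]
4. n2.val = 3  [B₀.cnt + B₀.val - 24]
5. n2.cnt = 21  [B₀.val * 2 - 37]
6. n3.fin = -8  [B.cnt - 29]
7. n4.idx = 9  [terminal]
8. n5.live = "rw"  [terminal]
9. n3.tag = 22  [a.idx + 13]
10. n3.off = 8  [S.fin + 16]
11. n2.live = -4  [S.tag + S.off - 34]
12. n6.val = 25  [B₀.val - 4]
13. n6.cnt = 21  [B₀.cnt + 23]
14. n7.pre = "pn"  [terminal]
15. n8.fin = 4  [B.val * -1 + 29]
16. n9.idx = 14  [terminal]
17. n10.idx = -7  [terminal]
18. n11.env = 7  [terminal]
19. n8.tag = 2  [2]
20. n8.off = 15  [a₀.idx + g.env - 6]
21. n12.pre = "yw"  [terminal]
22. n6.live = 23  [S.tag + B.val - 4]
23. n1.live = -3  [B₀.val + B₁.live - 28]
24. n13.val = 15  [S.fin + 20]
25. n13.cnt = 9  [S.fin + 14]
26. n14.env = -8  [terminal]
27. n15.env = -2  [terminal]
28. n16.tag = 28  [B.val * 2 - 2]
29. n17.val = -8  [C.tag - 36]
30. n17.cnt = 26  [26]
31. n18.env = 24  [terminal]
32. n19.pre = 6  [terminal]
33. n20.live = "nn"  [terminal]
34. n17.live = -3  [-3]
35. n16.live = -9  [C.tag - 37]
36. n13.live = 10  [g₁.env * 2 + 14]
37. n21.val = 5  [B₁.live - 5]
38. n21.cnt = 17  [B₁.live + S.fin + 12]
39. n22.fin = -2  [B.val + B.cnt - 24]
40. n23.tag = 8  [S.fin + 10]
41. n24.pre = "nu"  [terminal]
42. n23.live = 25  [len(e.pre) + 23]
43. n22.tag = 8  [8]
44. n22.off = 12  [C.live - 13]
45. n25.env = -7  [terminal]
46. n26.idx = 15  [terminal]
47. n21.live = 21  [S.off + S.tag + 1]
48. n0.tag = 30  [B₁.live + 20]
49. n0.off = 15  [B₁.live + 5]

-3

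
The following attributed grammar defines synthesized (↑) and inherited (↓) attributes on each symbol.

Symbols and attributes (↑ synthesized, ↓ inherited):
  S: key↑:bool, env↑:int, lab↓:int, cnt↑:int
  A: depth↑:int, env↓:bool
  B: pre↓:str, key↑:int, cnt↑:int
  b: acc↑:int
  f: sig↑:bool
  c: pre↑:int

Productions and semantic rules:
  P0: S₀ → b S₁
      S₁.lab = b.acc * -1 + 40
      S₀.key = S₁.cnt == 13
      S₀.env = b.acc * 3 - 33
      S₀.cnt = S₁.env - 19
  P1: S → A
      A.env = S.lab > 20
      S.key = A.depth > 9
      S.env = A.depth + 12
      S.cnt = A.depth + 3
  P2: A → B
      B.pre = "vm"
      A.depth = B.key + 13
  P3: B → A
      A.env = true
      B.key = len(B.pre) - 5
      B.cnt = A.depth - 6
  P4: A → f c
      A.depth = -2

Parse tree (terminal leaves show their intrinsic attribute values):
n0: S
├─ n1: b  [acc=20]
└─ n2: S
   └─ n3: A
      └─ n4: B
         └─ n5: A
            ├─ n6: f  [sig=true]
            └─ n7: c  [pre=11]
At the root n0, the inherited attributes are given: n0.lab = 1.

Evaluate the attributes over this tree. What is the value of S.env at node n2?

1. n0.lab = 1  [given at root]
2. n1.acc = 20  [terminal]
3. n2.lab = 20  [b.acc * -1 + 40]
4. n3.env = false  [S.lab > 20]
5. n4.pre = "vm"  ["vm"]
6. n5.env = true  [true]
7. n6.sig = true  [terminal]
8. n7.pre = 11  [terminal]
9. n5.depth = -2  [-2]
10. n4.key = -3  [len(B.pre) - 5]
11. n4.cnt = -8  [A.depth - 6]
12. n3.depth = 10  [B.key + 13]
13. n2.key = true  [A.depth > 9]
14. n2.env = 22  [A.depth + 12]
15. n2.cnt = 13  [A.depth + 3]
16. n0.key = true  [S₁.cnt == 13]
17. n0.env = 27  [b.acc * 3 - 33]
18. n0.cnt = 3  [S₁.env - 19]

22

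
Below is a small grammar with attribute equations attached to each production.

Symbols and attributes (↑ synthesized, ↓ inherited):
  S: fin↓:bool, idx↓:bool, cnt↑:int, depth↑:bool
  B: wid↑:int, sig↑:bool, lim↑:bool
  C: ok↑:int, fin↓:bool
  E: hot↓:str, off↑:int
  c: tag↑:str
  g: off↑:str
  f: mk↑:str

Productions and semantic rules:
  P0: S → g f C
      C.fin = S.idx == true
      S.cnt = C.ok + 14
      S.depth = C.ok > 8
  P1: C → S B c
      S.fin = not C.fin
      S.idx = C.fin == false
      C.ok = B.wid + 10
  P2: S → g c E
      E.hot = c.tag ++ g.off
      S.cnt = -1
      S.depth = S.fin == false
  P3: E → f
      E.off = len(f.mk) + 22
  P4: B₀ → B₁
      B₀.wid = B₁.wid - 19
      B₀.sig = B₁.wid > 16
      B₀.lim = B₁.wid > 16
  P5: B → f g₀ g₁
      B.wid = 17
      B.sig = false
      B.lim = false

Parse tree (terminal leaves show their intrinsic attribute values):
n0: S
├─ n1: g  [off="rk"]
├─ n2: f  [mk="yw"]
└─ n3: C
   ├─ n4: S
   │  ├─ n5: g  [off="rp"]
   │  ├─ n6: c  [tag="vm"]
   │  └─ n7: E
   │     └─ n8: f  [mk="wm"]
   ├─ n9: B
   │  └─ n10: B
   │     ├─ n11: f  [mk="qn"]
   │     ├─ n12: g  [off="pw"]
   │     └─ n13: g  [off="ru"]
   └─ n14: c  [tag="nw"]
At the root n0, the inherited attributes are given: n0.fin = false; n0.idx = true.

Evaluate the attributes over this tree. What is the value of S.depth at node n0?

false

1. n0.fin = false  [given at root]
2. n0.idx = true  [given at root]
3. n1.off = "rk"  [terminal]
4. n2.mk = "yw"  [terminal]
5. n3.fin = true  [S.idx == true]
6. n4.fin = false  [not C.fin]
7. n4.idx = false  [C.fin == false]
8. n5.off = "rp"  [terminal]
9. n6.tag = "vm"  [terminal]
10. n7.hot = "vmrp"  [c.tag ++ g.off]
11. n8.mk = "wm"  [terminal]
12. n7.off = 24  [len(f.mk) + 22]
13. n4.cnt = -1  [-1]
14. n4.depth = true  [S.fin == false]
15. n11.mk = "qn"  [terminal]
16. n12.off = "pw"  [terminal]
17. n13.off = "ru"  [terminal]
18. n10.wid = 17  [17]
19. n10.sig = false  [false]
20. n10.lim = false  [false]
21. n9.wid = -2  [B₁.wid - 19]
22. n9.sig = true  [B₁.wid > 16]
23. n9.lim = true  [B₁.wid > 16]
24. n14.tag = "nw"  [terminal]
25. n3.ok = 8  [B.wid + 10]
26. n0.cnt = 22  [C.ok + 14]
27. n0.depth = false  [C.ok > 8]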